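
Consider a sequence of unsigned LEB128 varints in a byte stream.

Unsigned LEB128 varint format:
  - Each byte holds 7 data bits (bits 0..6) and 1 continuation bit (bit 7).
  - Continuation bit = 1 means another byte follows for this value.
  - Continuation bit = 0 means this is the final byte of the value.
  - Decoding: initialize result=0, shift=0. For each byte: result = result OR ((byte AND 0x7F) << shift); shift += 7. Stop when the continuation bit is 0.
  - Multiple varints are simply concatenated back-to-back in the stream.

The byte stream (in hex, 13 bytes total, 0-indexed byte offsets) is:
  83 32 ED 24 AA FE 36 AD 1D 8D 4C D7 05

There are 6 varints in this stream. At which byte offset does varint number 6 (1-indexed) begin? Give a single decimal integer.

  byte[0]=0x83 cont=1 payload=0x03=3: acc |= 3<<0 -> acc=3 shift=7
  byte[1]=0x32 cont=0 payload=0x32=50: acc |= 50<<7 -> acc=6403 shift=14 [end]
Varint 1: bytes[0:2] = 83 32 -> value 6403 (2 byte(s))
  byte[2]=0xED cont=1 payload=0x6D=109: acc |= 109<<0 -> acc=109 shift=7
  byte[3]=0x24 cont=0 payload=0x24=36: acc |= 36<<7 -> acc=4717 shift=14 [end]
Varint 2: bytes[2:4] = ED 24 -> value 4717 (2 byte(s))
  byte[4]=0xAA cont=1 payload=0x2A=42: acc |= 42<<0 -> acc=42 shift=7
  byte[5]=0xFE cont=1 payload=0x7E=126: acc |= 126<<7 -> acc=16170 shift=14
  byte[6]=0x36 cont=0 payload=0x36=54: acc |= 54<<14 -> acc=900906 shift=21 [end]
Varint 3: bytes[4:7] = AA FE 36 -> value 900906 (3 byte(s))
  byte[7]=0xAD cont=1 payload=0x2D=45: acc |= 45<<0 -> acc=45 shift=7
  byte[8]=0x1D cont=0 payload=0x1D=29: acc |= 29<<7 -> acc=3757 shift=14 [end]
Varint 4: bytes[7:9] = AD 1D -> value 3757 (2 byte(s))
  byte[9]=0x8D cont=1 payload=0x0D=13: acc |= 13<<0 -> acc=13 shift=7
  byte[10]=0x4C cont=0 payload=0x4C=76: acc |= 76<<7 -> acc=9741 shift=14 [end]
Varint 5: bytes[9:11] = 8D 4C -> value 9741 (2 byte(s))
  byte[11]=0xD7 cont=1 payload=0x57=87: acc |= 87<<0 -> acc=87 shift=7
  byte[12]=0x05 cont=0 payload=0x05=5: acc |= 5<<7 -> acc=727 shift=14 [end]
Varint 6: bytes[11:13] = D7 05 -> value 727 (2 byte(s))

Answer: 11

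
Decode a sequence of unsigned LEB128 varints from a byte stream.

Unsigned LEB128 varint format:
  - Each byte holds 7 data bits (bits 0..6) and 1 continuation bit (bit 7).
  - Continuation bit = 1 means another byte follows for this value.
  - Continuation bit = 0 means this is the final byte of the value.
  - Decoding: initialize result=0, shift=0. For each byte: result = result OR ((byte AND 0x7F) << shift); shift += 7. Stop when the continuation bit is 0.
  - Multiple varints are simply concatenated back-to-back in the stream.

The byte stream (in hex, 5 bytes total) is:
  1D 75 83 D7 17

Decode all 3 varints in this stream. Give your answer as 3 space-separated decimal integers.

Answer: 29 117 387971

Derivation:
  byte[0]=0x1D cont=0 payload=0x1D=29: acc |= 29<<0 -> acc=29 shift=7 [end]
Varint 1: bytes[0:1] = 1D -> value 29 (1 byte(s))
  byte[1]=0x75 cont=0 payload=0x75=117: acc |= 117<<0 -> acc=117 shift=7 [end]
Varint 2: bytes[1:2] = 75 -> value 117 (1 byte(s))
  byte[2]=0x83 cont=1 payload=0x03=3: acc |= 3<<0 -> acc=3 shift=7
  byte[3]=0xD7 cont=1 payload=0x57=87: acc |= 87<<7 -> acc=11139 shift=14
  byte[4]=0x17 cont=0 payload=0x17=23: acc |= 23<<14 -> acc=387971 shift=21 [end]
Varint 3: bytes[2:5] = 83 D7 17 -> value 387971 (3 byte(s))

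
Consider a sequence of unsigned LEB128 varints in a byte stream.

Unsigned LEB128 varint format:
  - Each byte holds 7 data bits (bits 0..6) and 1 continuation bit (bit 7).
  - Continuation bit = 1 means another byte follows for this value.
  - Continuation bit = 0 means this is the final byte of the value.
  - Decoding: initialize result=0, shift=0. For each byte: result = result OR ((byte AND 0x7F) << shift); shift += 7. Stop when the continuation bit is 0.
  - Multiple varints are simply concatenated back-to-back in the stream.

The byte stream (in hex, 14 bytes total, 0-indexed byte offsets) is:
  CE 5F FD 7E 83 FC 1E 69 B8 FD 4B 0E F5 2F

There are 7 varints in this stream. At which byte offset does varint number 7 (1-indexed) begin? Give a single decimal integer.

Answer: 12

Derivation:
  byte[0]=0xCE cont=1 payload=0x4E=78: acc |= 78<<0 -> acc=78 shift=7
  byte[1]=0x5F cont=0 payload=0x5F=95: acc |= 95<<7 -> acc=12238 shift=14 [end]
Varint 1: bytes[0:2] = CE 5F -> value 12238 (2 byte(s))
  byte[2]=0xFD cont=1 payload=0x7D=125: acc |= 125<<0 -> acc=125 shift=7
  byte[3]=0x7E cont=0 payload=0x7E=126: acc |= 126<<7 -> acc=16253 shift=14 [end]
Varint 2: bytes[2:4] = FD 7E -> value 16253 (2 byte(s))
  byte[4]=0x83 cont=1 payload=0x03=3: acc |= 3<<0 -> acc=3 shift=7
  byte[5]=0xFC cont=1 payload=0x7C=124: acc |= 124<<7 -> acc=15875 shift=14
  byte[6]=0x1E cont=0 payload=0x1E=30: acc |= 30<<14 -> acc=507395 shift=21 [end]
Varint 3: bytes[4:7] = 83 FC 1E -> value 507395 (3 byte(s))
  byte[7]=0x69 cont=0 payload=0x69=105: acc |= 105<<0 -> acc=105 shift=7 [end]
Varint 4: bytes[7:8] = 69 -> value 105 (1 byte(s))
  byte[8]=0xB8 cont=1 payload=0x38=56: acc |= 56<<0 -> acc=56 shift=7
  byte[9]=0xFD cont=1 payload=0x7D=125: acc |= 125<<7 -> acc=16056 shift=14
  byte[10]=0x4B cont=0 payload=0x4B=75: acc |= 75<<14 -> acc=1244856 shift=21 [end]
Varint 5: bytes[8:11] = B8 FD 4B -> value 1244856 (3 byte(s))
  byte[11]=0x0E cont=0 payload=0x0E=14: acc |= 14<<0 -> acc=14 shift=7 [end]
Varint 6: bytes[11:12] = 0E -> value 14 (1 byte(s))
  byte[12]=0xF5 cont=1 payload=0x75=117: acc |= 117<<0 -> acc=117 shift=7
  byte[13]=0x2F cont=0 payload=0x2F=47: acc |= 47<<7 -> acc=6133 shift=14 [end]
Varint 7: bytes[12:14] = F5 2F -> value 6133 (2 byte(s))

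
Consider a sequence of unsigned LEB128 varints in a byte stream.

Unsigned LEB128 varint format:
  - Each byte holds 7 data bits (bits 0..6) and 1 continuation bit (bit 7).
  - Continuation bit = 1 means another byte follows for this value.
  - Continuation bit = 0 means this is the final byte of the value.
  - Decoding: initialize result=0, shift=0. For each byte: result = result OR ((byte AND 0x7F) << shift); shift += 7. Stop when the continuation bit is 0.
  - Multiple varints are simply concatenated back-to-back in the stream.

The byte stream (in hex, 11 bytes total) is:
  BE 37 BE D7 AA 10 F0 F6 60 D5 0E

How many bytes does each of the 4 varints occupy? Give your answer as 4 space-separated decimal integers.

  byte[0]=0xBE cont=1 payload=0x3E=62: acc |= 62<<0 -> acc=62 shift=7
  byte[1]=0x37 cont=0 payload=0x37=55: acc |= 55<<7 -> acc=7102 shift=14 [end]
Varint 1: bytes[0:2] = BE 37 -> value 7102 (2 byte(s))
  byte[2]=0xBE cont=1 payload=0x3E=62: acc |= 62<<0 -> acc=62 shift=7
  byte[3]=0xD7 cont=1 payload=0x57=87: acc |= 87<<7 -> acc=11198 shift=14
  byte[4]=0xAA cont=1 payload=0x2A=42: acc |= 42<<14 -> acc=699326 shift=21
  byte[5]=0x10 cont=0 payload=0x10=16: acc |= 16<<21 -> acc=34253758 shift=28 [end]
Varint 2: bytes[2:6] = BE D7 AA 10 -> value 34253758 (4 byte(s))
  byte[6]=0xF0 cont=1 payload=0x70=112: acc |= 112<<0 -> acc=112 shift=7
  byte[7]=0xF6 cont=1 payload=0x76=118: acc |= 118<<7 -> acc=15216 shift=14
  byte[8]=0x60 cont=0 payload=0x60=96: acc |= 96<<14 -> acc=1588080 shift=21 [end]
Varint 3: bytes[6:9] = F0 F6 60 -> value 1588080 (3 byte(s))
  byte[9]=0xD5 cont=1 payload=0x55=85: acc |= 85<<0 -> acc=85 shift=7
  byte[10]=0x0E cont=0 payload=0x0E=14: acc |= 14<<7 -> acc=1877 shift=14 [end]
Varint 4: bytes[9:11] = D5 0E -> value 1877 (2 byte(s))

Answer: 2 4 3 2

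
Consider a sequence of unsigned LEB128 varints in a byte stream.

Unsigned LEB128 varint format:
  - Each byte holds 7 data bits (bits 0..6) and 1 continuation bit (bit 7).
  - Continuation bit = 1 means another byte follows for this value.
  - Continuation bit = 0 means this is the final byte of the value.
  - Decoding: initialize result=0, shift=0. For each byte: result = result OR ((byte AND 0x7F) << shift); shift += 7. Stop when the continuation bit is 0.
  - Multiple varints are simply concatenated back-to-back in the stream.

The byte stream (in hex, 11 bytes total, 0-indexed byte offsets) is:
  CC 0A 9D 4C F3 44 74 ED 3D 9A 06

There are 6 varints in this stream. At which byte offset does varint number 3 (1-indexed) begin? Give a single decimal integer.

  byte[0]=0xCC cont=1 payload=0x4C=76: acc |= 76<<0 -> acc=76 shift=7
  byte[1]=0x0A cont=0 payload=0x0A=10: acc |= 10<<7 -> acc=1356 shift=14 [end]
Varint 1: bytes[0:2] = CC 0A -> value 1356 (2 byte(s))
  byte[2]=0x9D cont=1 payload=0x1D=29: acc |= 29<<0 -> acc=29 shift=7
  byte[3]=0x4C cont=0 payload=0x4C=76: acc |= 76<<7 -> acc=9757 shift=14 [end]
Varint 2: bytes[2:4] = 9D 4C -> value 9757 (2 byte(s))
  byte[4]=0xF3 cont=1 payload=0x73=115: acc |= 115<<0 -> acc=115 shift=7
  byte[5]=0x44 cont=0 payload=0x44=68: acc |= 68<<7 -> acc=8819 shift=14 [end]
Varint 3: bytes[4:6] = F3 44 -> value 8819 (2 byte(s))
  byte[6]=0x74 cont=0 payload=0x74=116: acc |= 116<<0 -> acc=116 shift=7 [end]
Varint 4: bytes[6:7] = 74 -> value 116 (1 byte(s))
  byte[7]=0xED cont=1 payload=0x6D=109: acc |= 109<<0 -> acc=109 shift=7
  byte[8]=0x3D cont=0 payload=0x3D=61: acc |= 61<<7 -> acc=7917 shift=14 [end]
Varint 5: bytes[7:9] = ED 3D -> value 7917 (2 byte(s))
  byte[9]=0x9A cont=1 payload=0x1A=26: acc |= 26<<0 -> acc=26 shift=7
  byte[10]=0x06 cont=0 payload=0x06=6: acc |= 6<<7 -> acc=794 shift=14 [end]
Varint 6: bytes[9:11] = 9A 06 -> value 794 (2 byte(s))

Answer: 4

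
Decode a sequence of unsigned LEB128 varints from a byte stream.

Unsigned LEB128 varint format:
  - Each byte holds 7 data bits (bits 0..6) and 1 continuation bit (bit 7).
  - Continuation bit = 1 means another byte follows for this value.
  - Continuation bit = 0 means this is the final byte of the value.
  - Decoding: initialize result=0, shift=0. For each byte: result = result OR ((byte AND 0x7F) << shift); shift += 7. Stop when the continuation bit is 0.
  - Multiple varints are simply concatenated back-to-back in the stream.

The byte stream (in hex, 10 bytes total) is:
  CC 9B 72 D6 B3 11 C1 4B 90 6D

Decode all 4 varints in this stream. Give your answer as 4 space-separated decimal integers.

  byte[0]=0xCC cont=1 payload=0x4C=76: acc |= 76<<0 -> acc=76 shift=7
  byte[1]=0x9B cont=1 payload=0x1B=27: acc |= 27<<7 -> acc=3532 shift=14
  byte[2]=0x72 cont=0 payload=0x72=114: acc |= 114<<14 -> acc=1871308 shift=21 [end]
Varint 1: bytes[0:3] = CC 9B 72 -> value 1871308 (3 byte(s))
  byte[3]=0xD6 cont=1 payload=0x56=86: acc |= 86<<0 -> acc=86 shift=7
  byte[4]=0xB3 cont=1 payload=0x33=51: acc |= 51<<7 -> acc=6614 shift=14
  byte[5]=0x11 cont=0 payload=0x11=17: acc |= 17<<14 -> acc=285142 shift=21 [end]
Varint 2: bytes[3:6] = D6 B3 11 -> value 285142 (3 byte(s))
  byte[6]=0xC1 cont=1 payload=0x41=65: acc |= 65<<0 -> acc=65 shift=7
  byte[7]=0x4B cont=0 payload=0x4B=75: acc |= 75<<7 -> acc=9665 shift=14 [end]
Varint 3: bytes[6:8] = C1 4B -> value 9665 (2 byte(s))
  byte[8]=0x90 cont=1 payload=0x10=16: acc |= 16<<0 -> acc=16 shift=7
  byte[9]=0x6D cont=0 payload=0x6D=109: acc |= 109<<7 -> acc=13968 shift=14 [end]
Varint 4: bytes[8:10] = 90 6D -> value 13968 (2 byte(s))

Answer: 1871308 285142 9665 13968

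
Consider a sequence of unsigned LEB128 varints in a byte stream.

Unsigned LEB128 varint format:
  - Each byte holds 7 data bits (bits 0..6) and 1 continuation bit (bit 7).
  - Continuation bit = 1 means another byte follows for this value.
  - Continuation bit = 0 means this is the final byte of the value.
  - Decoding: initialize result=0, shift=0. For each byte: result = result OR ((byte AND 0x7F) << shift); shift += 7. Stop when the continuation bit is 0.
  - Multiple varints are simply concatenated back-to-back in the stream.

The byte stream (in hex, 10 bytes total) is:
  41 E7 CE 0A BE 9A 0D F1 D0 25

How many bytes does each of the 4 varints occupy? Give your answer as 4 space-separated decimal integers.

  byte[0]=0x41 cont=0 payload=0x41=65: acc |= 65<<0 -> acc=65 shift=7 [end]
Varint 1: bytes[0:1] = 41 -> value 65 (1 byte(s))
  byte[1]=0xE7 cont=1 payload=0x67=103: acc |= 103<<0 -> acc=103 shift=7
  byte[2]=0xCE cont=1 payload=0x4E=78: acc |= 78<<7 -> acc=10087 shift=14
  byte[3]=0x0A cont=0 payload=0x0A=10: acc |= 10<<14 -> acc=173927 shift=21 [end]
Varint 2: bytes[1:4] = E7 CE 0A -> value 173927 (3 byte(s))
  byte[4]=0xBE cont=1 payload=0x3E=62: acc |= 62<<0 -> acc=62 shift=7
  byte[5]=0x9A cont=1 payload=0x1A=26: acc |= 26<<7 -> acc=3390 shift=14
  byte[6]=0x0D cont=0 payload=0x0D=13: acc |= 13<<14 -> acc=216382 shift=21 [end]
Varint 3: bytes[4:7] = BE 9A 0D -> value 216382 (3 byte(s))
  byte[7]=0xF1 cont=1 payload=0x71=113: acc |= 113<<0 -> acc=113 shift=7
  byte[8]=0xD0 cont=1 payload=0x50=80: acc |= 80<<7 -> acc=10353 shift=14
  byte[9]=0x25 cont=0 payload=0x25=37: acc |= 37<<14 -> acc=616561 shift=21 [end]
Varint 4: bytes[7:10] = F1 D0 25 -> value 616561 (3 byte(s))

Answer: 1 3 3 3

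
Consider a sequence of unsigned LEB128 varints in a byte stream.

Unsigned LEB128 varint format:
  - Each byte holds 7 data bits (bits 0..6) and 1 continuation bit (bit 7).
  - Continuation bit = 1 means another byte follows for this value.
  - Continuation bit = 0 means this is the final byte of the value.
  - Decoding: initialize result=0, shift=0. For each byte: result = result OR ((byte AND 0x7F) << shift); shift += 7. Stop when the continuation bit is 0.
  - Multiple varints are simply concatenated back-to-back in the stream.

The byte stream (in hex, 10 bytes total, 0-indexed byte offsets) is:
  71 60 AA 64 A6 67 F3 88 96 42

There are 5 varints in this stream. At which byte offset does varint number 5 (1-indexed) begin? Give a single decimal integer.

  byte[0]=0x71 cont=0 payload=0x71=113: acc |= 113<<0 -> acc=113 shift=7 [end]
Varint 1: bytes[0:1] = 71 -> value 113 (1 byte(s))
  byte[1]=0x60 cont=0 payload=0x60=96: acc |= 96<<0 -> acc=96 shift=7 [end]
Varint 2: bytes[1:2] = 60 -> value 96 (1 byte(s))
  byte[2]=0xAA cont=1 payload=0x2A=42: acc |= 42<<0 -> acc=42 shift=7
  byte[3]=0x64 cont=0 payload=0x64=100: acc |= 100<<7 -> acc=12842 shift=14 [end]
Varint 3: bytes[2:4] = AA 64 -> value 12842 (2 byte(s))
  byte[4]=0xA6 cont=1 payload=0x26=38: acc |= 38<<0 -> acc=38 shift=7
  byte[5]=0x67 cont=0 payload=0x67=103: acc |= 103<<7 -> acc=13222 shift=14 [end]
Varint 4: bytes[4:6] = A6 67 -> value 13222 (2 byte(s))
  byte[6]=0xF3 cont=1 payload=0x73=115: acc |= 115<<0 -> acc=115 shift=7
  byte[7]=0x88 cont=1 payload=0x08=8: acc |= 8<<7 -> acc=1139 shift=14
  byte[8]=0x96 cont=1 payload=0x16=22: acc |= 22<<14 -> acc=361587 shift=21
  byte[9]=0x42 cont=0 payload=0x42=66: acc |= 66<<21 -> acc=138773619 shift=28 [end]
Varint 5: bytes[6:10] = F3 88 96 42 -> value 138773619 (4 byte(s))

Answer: 6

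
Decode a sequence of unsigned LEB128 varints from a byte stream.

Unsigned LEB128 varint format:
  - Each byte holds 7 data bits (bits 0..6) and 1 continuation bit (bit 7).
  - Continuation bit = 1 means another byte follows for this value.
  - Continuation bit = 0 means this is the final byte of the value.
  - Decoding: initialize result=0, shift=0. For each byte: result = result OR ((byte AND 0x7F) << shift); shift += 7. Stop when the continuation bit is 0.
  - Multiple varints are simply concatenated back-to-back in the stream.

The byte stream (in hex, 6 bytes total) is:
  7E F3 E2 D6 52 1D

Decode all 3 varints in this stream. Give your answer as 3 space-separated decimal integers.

  byte[0]=0x7E cont=0 payload=0x7E=126: acc |= 126<<0 -> acc=126 shift=7 [end]
Varint 1: bytes[0:1] = 7E -> value 126 (1 byte(s))
  byte[1]=0xF3 cont=1 payload=0x73=115: acc |= 115<<0 -> acc=115 shift=7
  byte[2]=0xE2 cont=1 payload=0x62=98: acc |= 98<<7 -> acc=12659 shift=14
  byte[3]=0xD6 cont=1 payload=0x56=86: acc |= 86<<14 -> acc=1421683 shift=21
  byte[4]=0x52 cont=0 payload=0x52=82: acc |= 82<<21 -> acc=173388147 shift=28 [end]
Varint 2: bytes[1:5] = F3 E2 D6 52 -> value 173388147 (4 byte(s))
  byte[5]=0x1D cont=0 payload=0x1D=29: acc |= 29<<0 -> acc=29 shift=7 [end]
Varint 3: bytes[5:6] = 1D -> value 29 (1 byte(s))

Answer: 126 173388147 29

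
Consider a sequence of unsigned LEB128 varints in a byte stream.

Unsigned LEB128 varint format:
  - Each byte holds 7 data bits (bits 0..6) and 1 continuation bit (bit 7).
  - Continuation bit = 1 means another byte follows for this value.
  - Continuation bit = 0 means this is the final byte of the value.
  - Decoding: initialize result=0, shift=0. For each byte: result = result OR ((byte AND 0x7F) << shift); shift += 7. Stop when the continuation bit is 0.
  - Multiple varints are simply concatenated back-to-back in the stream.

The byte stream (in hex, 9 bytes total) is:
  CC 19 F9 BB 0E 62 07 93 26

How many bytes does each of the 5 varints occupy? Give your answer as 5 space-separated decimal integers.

  byte[0]=0xCC cont=1 payload=0x4C=76: acc |= 76<<0 -> acc=76 shift=7
  byte[1]=0x19 cont=0 payload=0x19=25: acc |= 25<<7 -> acc=3276 shift=14 [end]
Varint 1: bytes[0:2] = CC 19 -> value 3276 (2 byte(s))
  byte[2]=0xF9 cont=1 payload=0x79=121: acc |= 121<<0 -> acc=121 shift=7
  byte[3]=0xBB cont=1 payload=0x3B=59: acc |= 59<<7 -> acc=7673 shift=14
  byte[4]=0x0E cont=0 payload=0x0E=14: acc |= 14<<14 -> acc=237049 shift=21 [end]
Varint 2: bytes[2:5] = F9 BB 0E -> value 237049 (3 byte(s))
  byte[5]=0x62 cont=0 payload=0x62=98: acc |= 98<<0 -> acc=98 shift=7 [end]
Varint 3: bytes[5:6] = 62 -> value 98 (1 byte(s))
  byte[6]=0x07 cont=0 payload=0x07=7: acc |= 7<<0 -> acc=7 shift=7 [end]
Varint 4: bytes[6:7] = 07 -> value 7 (1 byte(s))
  byte[7]=0x93 cont=1 payload=0x13=19: acc |= 19<<0 -> acc=19 shift=7
  byte[8]=0x26 cont=0 payload=0x26=38: acc |= 38<<7 -> acc=4883 shift=14 [end]
Varint 5: bytes[7:9] = 93 26 -> value 4883 (2 byte(s))

Answer: 2 3 1 1 2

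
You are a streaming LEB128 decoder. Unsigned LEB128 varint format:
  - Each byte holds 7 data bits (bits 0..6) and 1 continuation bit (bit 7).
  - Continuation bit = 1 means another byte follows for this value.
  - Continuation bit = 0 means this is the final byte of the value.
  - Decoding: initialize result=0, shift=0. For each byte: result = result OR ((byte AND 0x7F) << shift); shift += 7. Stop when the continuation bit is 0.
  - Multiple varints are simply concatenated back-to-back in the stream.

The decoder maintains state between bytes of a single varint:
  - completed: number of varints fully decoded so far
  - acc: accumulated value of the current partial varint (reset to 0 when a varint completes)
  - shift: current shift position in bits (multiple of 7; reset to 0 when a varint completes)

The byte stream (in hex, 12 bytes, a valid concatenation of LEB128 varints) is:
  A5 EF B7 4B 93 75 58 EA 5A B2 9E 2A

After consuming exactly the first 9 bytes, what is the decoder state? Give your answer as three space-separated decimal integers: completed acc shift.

byte[0]=0xA5 cont=1 payload=0x25: acc |= 37<<0 -> completed=0 acc=37 shift=7
byte[1]=0xEF cont=1 payload=0x6F: acc |= 111<<7 -> completed=0 acc=14245 shift=14
byte[2]=0xB7 cont=1 payload=0x37: acc |= 55<<14 -> completed=0 acc=915365 shift=21
byte[3]=0x4B cont=0 payload=0x4B: varint #1 complete (value=158201765); reset -> completed=1 acc=0 shift=0
byte[4]=0x93 cont=1 payload=0x13: acc |= 19<<0 -> completed=1 acc=19 shift=7
byte[5]=0x75 cont=0 payload=0x75: varint #2 complete (value=14995); reset -> completed=2 acc=0 shift=0
byte[6]=0x58 cont=0 payload=0x58: varint #3 complete (value=88); reset -> completed=3 acc=0 shift=0
byte[7]=0xEA cont=1 payload=0x6A: acc |= 106<<0 -> completed=3 acc=106 shift=7
byte[8]=0x5A cont=0 payload=0x5A: varint #4 complete (value=11626); reset -> completed=4 acc=0 shift=0

Answer: 4 0 0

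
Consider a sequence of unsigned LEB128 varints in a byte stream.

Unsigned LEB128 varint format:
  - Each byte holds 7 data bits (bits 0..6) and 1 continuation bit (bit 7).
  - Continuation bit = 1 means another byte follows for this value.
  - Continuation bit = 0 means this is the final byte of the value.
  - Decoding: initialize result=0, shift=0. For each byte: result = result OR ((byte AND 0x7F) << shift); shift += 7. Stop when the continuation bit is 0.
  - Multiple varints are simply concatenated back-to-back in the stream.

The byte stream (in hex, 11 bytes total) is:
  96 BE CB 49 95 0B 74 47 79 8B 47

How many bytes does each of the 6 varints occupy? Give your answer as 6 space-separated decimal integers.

Answer: 4 2 1 1 1 2

Derivation:
  byte[0]=0x96 cont=1 payload=0x16=22: acc |= 22<<0 -> acc=22 shift=7
  byte[1]=0xBE cont=1 payload=0x3E=62: acc |= 62<<7 -> acc=7958 shift=14
  byte[2]=0xCB cont=1 payload=0x4B=75: acc |= 75<<14 -> acc=1236758 shift=21
  byte[3]=0x49 cont=0 payload=0x49=73: acc |= 73<<21 -> acc=154328854 shift=28 [end]
Varint 1: bytes[0:4] = 96 BE CB 49 -> value 154328854 (4 byte(s))
  byte[4]=0x95 cont=1 payload=0x15=21: acc |= 21<<0 -> acc=21 shift=7
  byte[5]=0x0B cont=0 payload=0x0B=11: acc |= 11<<7 -> acc=1429 shift=14 [end]
Varint 2: bytes[4:6] = 95 0B -> value 1429 (2 byte(s))
  byte[6]=0x74 cont=0 payload=0x74=116: acc |= 116<<0 -> acc=116 shift=7 [end]
Varint 3: bytes[6:7] = 74 -> value 116 (1 byte(s))
  byte[7]=0x47 cont=0 payload=0x47=71: acc |= 71<<0 -> acc=71 shift=7 [end]
Varint 4: bytes[7:8] = 47 -> value 71 (1 byte(s))
  byte[8]=0x79 cont=0 payload=0x79=121: acc |= 121<<0 -> acc=121 shift=7 [end]
Varint 5: bytes[8:9] = 79 -> value 121 (1 byte(s))
  byte[9]=0x8B cont=1 payload=0x0B=11: acc |= 11<<0 -> acc=11 shift=7
  byte[10]=0x47 cont=0 payload=0x47=71: acc |= 71<<7 -> acc=9099 shift=14 [end]
Varint 6: bytes[9:11] = 8B 47 -> value 9099 (2 byte(s))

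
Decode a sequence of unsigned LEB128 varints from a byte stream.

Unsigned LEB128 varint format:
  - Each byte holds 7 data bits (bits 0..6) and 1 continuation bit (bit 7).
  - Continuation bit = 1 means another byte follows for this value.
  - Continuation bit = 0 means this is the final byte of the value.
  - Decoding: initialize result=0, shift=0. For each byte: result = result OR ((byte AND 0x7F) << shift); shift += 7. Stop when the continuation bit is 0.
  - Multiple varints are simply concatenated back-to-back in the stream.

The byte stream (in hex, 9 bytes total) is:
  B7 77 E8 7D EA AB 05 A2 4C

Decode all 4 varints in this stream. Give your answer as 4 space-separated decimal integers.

  byte[0]=0xB7 cont=1 payload=0x37=55: acc |= 55<<0 -> acc=55 shift=7
  byte[1]=0x77 cont=0 payload=0x77=119: acc |= 119<<7 -> acc=15287 shift=14 [end]
Varint 1: bytes[0:2] = B7 77 -> value 15287 (2 byte(s))
  byte[2]=0xE8 cont=1 payload=0x68=104: acc |= 104<<0 -> acc=104 shift=7
  byte[3]=0x7D cont=0 payload=0x7D=125: acc |= 125<<7 -> acc=16104 shift=14 [end]
Varint 2: bytes[2:4] = E8 7D -> value 16104 (2 byte(s))
  byte[4]=0xEA cont=1 payload=0x6A=106: acc |= 106<<0 -> acc=106 shift=7
  byte[5]=0xAB cont=1 payload=0x2B=43: acc |= 43<<7 -> acc=5610 shift=14
  byte[6]=0x05 cont=0 payload=0x05=5: acc |= 5<<14 -> acc=87530 shift=21 [end]
Varint 3: bytes[4:7] = EA AB 05 -> value 87530 (3 byte(s))
  byte[7]=0xA2 cont=1 payload=0x22=34: acc |= 34<<0 -> acc=34 shift=7
  byte[8]=0x4C cont=0 payload=0x4C=76: acc |= 76<<7 -> acc=9762 shift=14 [end]
Varint 4: bytes[7:9] = A2 4C -> value 9762 (2 byte(s))

Answer: 15287 16104 87530 9762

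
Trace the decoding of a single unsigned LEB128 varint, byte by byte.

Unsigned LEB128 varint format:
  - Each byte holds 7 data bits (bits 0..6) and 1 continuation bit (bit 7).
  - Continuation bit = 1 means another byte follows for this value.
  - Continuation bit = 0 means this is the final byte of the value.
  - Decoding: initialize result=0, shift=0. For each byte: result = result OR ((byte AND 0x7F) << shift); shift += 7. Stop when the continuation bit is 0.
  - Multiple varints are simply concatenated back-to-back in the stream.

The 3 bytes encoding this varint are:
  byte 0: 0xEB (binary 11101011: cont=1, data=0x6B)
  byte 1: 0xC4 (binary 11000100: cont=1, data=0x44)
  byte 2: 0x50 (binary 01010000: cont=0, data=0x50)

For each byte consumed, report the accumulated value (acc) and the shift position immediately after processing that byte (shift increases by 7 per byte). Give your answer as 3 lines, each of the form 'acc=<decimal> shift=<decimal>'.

byte 0=0xEB: payload=0x6B=107, contrib = 107<<0 = 107; acc -> 107, shift -> 7
byte 1=0xC4: payload=0x44=68, contrib = 68<<7 = 8704; acc -> 8811, shift -> 14
byte 2=0x50: payload=0x50=80, contrib = 80<<14 = 1310720; acc -> 1319531, shift -> 21

Answer: acc=107 shift=7
acc=8811 shift=14
acc=1319531 shift=21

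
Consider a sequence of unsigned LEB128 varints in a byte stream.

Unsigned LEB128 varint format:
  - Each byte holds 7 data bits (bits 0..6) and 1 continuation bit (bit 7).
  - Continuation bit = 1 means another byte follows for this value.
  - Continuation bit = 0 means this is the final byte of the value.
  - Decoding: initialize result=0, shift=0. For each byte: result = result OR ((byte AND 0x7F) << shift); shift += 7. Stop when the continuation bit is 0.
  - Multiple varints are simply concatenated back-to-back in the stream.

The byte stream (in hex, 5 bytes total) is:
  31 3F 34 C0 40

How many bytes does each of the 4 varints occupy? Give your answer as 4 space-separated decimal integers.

  byte[0]=0x31 cont=0 payload=0x31=49: acc |= 49<<0 -> acc=49 shift=7 [end]
Varint 1: bytes[0:1] = 31 -> value 49 (1 byte(s))
  byte[1]=0x3F cont=0 payload=0x3F=63: acc |= 63<<0 -> acc=63 shift=7 [end]
Varint 2: bytes[1:2] = 3F -> value 63 (1 byte(s))
  byte[2]=0x34 cont=0 payload=0x34=52: acc |= 52<<0 -> acc=52 shift=7 [end]
Varint 3: bytes[2:3] = 34 -> value 52 (1 byte(s))
  byte[3]=0xC0 cont=1 payload=0x40=64: acc |= 64<<0 -> acc=64 shift=7
  byte[4]=0x40 cont=0 payload=0x40=64: acc |= 64<<7 -> acc=8256 shift=14 [end]
Varint 4: bytes[3:5] = C0 40 -> value 8256 (2 byte(s))

Answer: 1 1 1 2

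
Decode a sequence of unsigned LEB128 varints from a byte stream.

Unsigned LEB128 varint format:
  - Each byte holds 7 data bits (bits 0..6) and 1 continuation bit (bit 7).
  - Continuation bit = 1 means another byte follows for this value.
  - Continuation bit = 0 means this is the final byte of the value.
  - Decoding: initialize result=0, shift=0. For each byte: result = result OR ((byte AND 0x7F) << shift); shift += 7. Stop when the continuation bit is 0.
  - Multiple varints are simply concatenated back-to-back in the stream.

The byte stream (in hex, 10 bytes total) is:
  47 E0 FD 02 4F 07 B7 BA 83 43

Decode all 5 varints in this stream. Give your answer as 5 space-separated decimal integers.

Answer: 71 48864 79 7 140565815

Derivation:
  byte[0]=0x47 cont=0 payload=0x47=71: acc |= 71<<0 -> acc=71 shift=7 [end]
Varint 1: bytes[0:1] = 47 -> value 71 (1 byte(s))
  byte[1]=0xE0 cont=1 payload=0x60=96: acc |= 96<<0 -> acc=96 shift=7
  byte[2]=0xFD cont=1 payload=0x7D=125: acc |= 125<<7 -> acc=16096 shift=14
  byte[3]=0x02 cont=0 payload=0x02=2: acc |= 2<<14 -> acc=48864 shift=21 [end]
Varint 2: bytes[1:4] = E0 FD 02 -> value 48864 (3 byte(s))
  byte[4]=0x4F cont=0 payload=0x4F=79: acc |= 79<<0 -> acc=79 shift=7 [end]
Varint 3: bytes[4:5] = 4F -> value 79 (1 byte(s))
  byte[5]=0x07 cont=0 payload=0x07=7: acc |= 7<<0 -> acc=7 shift=7 [end]
Varint 4: bytes[5:6] = 07 -> value 7 (1 byte(s))
  byte[6]=0xB7 cont=1 payload=0x37=55: acc |= 55<<0 -> acc=55 shift=7
  byte[7]=0xBA cont=1 payload=0x3A=58: acc |= 58<<7 -> acc=7479 shift=14
  byte[8]=0x83 cont=1 payload=0x03=3: acc |= 3<<14 -> acc=56631 shift=21
  byte[9]=0x43 cont=0 payload=0x43=67: acc |= 67<<21 -> acc=140565815 shift=28 [end]
Varint 5: bytes[6:10] = B7 BA 83 43 -> value 140565815 (4 byte(s))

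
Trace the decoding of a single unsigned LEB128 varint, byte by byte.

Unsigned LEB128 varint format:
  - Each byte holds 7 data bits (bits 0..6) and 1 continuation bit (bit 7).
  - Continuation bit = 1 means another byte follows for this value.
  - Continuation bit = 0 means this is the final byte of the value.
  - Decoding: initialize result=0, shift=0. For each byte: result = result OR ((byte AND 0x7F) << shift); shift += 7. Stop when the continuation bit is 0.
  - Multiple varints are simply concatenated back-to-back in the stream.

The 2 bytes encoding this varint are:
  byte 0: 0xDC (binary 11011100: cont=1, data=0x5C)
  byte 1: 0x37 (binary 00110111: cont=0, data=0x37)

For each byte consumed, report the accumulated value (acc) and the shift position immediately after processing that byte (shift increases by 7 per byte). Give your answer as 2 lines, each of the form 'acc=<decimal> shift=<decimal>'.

Answer: acc=92 shift=7
acc=7132 shift=14

Derivation:
byte 0=0xDC: payload=0x5C=92, contrib = 92<<0 = 92; acc -> 92, shift -> 7
byte 1=0x37: payload=0x37=55, contrib = 55<<7 = 7040; acc -> 7132, shift -> 14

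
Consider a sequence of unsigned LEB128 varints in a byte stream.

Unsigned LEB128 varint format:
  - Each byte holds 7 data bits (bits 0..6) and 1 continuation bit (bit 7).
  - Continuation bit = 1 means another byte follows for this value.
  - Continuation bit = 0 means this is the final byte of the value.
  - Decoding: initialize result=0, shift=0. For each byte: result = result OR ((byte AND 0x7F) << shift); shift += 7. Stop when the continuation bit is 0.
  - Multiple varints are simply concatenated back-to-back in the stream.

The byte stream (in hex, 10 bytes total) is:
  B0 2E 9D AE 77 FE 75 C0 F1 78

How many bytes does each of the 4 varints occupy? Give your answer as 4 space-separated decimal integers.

  byte[0]=0xB0 cont=1 payload=0x30=48: acc |= 48<<0 -> acc=48 shift=7
  byte[1]=0x2E cont=0 payload=0x2E=46: acc |= 46<<7 -> acc=5936 shift=14 [end]
Varint 1: bytes[0:2] = B0 2E -> value 5936 (2 byte(s))
  byte[2]=0x9D cont=1 payload=0x1D=29: acc |= 29<<0 -> acc=29 shift=7
  byte[3]=0xAE cont=1 payload=0x2E=46: acc |= 46<<7 -> acc=5917 shift=14
  byte[4]=0x77 cont=0 payload=0x77=119: acc |= 119<<14 -> acc=1955613 shift=21 [end]
Varint 2: bytes[2:5] = 9D AE 77 -> value 1955613 (3 byte(s))
  byte[5]=0xFE cont=1 payload=0x7E=126: acc |= 126<<0 -> acc=126 shift=7
  byte[6]=0x75 cont=0 payload=0x75=117: acc |= 117<<7 -> acc=15102 shift=14 [end]
Varint 3: bytes[5:7] = FE 75 -> value 15102 (2 byte(s))
  byte[7]=0xC0 cont=1 payload=0x40=64: acc |= 64<<0 -> acc=64 shift=7
  byte[8]=0xF1 cont=1 payload=0x71=113: acc |= 113<<7 -> acc=14528 shift=14
  byte[9]=0x78 cont=0 payload=0x78=120: acc |= 120<<14 -> acc=1980608 shift=21 [end]
Varint 4: bytes[7:10] = C0 F1 78 -> value 1980608 (3 byte(s))

Answer: 2 3 2 3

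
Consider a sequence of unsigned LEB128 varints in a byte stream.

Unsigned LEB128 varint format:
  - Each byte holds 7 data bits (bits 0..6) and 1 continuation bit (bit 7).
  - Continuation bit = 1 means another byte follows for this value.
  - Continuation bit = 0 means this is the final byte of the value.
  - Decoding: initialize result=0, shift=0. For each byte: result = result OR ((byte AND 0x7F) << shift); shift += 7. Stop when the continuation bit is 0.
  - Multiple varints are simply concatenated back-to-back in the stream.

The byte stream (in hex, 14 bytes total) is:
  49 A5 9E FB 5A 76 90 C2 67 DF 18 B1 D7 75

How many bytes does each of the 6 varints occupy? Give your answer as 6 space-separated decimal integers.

  byte[0]=0x49 cont=0 payload=0x49=73: acc |= 73<<0 -> acc=73 shift=7 [end]
Varint 1: bytes[0:1] = 49 -> value 73 (1 byte(s))
  byte[1]=0xA5 cont=1 payload=0x25=37: acc |= 37<<0 -> acc=37 shift=7
  byte[2]=0x9E cont=1 payload=0x1E=30: acc |= 30<<7 -> acc=3877 shift=14
  byte[3]=0xFB cont=1 payload=0x7B=123: acc |= 123<<14 -> acc=2019109 shift=21
  byte[4]=0x5A cont=0 payload=0x5A=90: acc |= 90<<21 -> acc=190762789 shift=28 [end]
Varint 2: bytes[1:5] = A5 9E FB 5A -> value 190762789 (4 byte(s))
  byte[5]=0x76 cont=0 payload=0x76=118: acc |= 118<<0 -> acc=118 shift=7 [end]
Varint 3: bytes[5:6] = 76 -> value 118 (1 byte(s))
  byte[6]=0x90 cont=1 payload=0x10=16: acc |= 16<<0 -> acc=16 shift=7
  byte[7]=0xC2 cont=1 payload=0x42=66: acc |= 66<<7 -> acc=8464 shift=14
  byte[8]=0x67 cont=0 payload=0x67=103: acc |= 103<<14 -> acc=1696016 shift=21 [end]
Varint 4: bytes[6:9] = 90 C2 67 -> value 1696016 (3 byte(s))
  byte[9]=0xDF cont=1 payload=0x5F=95: acc |= 95<<0 -> acc=95 shift=7
  byte[10]=0x18 cont=0 payload=0x18=24: acc |= 24<<7 -> acc=3167 shift=14 [end]
Varint 5: bytes[9:11] = DF 18 -> value 3167 (2 byte(s))
  byte[11]=0xB1 cont=1 payload=0x31=49: acc |= 49<<0 -> acc=49 shift=7
  byte[12]=0xD7 cont=1 payload=0x57=87: acc |= 87<<7 -> acc=11185 shift=14
  byte[13]=0x75 cont=0 payload=0x75=117: acc |= 117<<14 -> acc=1928113 shift=21 [end]
Varint 6: bytes[11:14] = B1 D7 75 -> value 1928113 (3 byte(s))

Answer: 1 4 1 3 2 3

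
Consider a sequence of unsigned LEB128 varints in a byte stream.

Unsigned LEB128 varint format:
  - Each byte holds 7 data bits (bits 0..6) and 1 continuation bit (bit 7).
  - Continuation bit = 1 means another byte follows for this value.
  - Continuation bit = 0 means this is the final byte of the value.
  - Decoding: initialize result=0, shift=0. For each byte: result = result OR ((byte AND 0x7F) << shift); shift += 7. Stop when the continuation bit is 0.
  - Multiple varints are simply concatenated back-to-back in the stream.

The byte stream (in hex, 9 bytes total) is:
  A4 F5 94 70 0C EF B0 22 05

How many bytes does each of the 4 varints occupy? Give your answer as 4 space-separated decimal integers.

Answer: 4 1 3 1

Derivation:
  byte[0]=0xA4 cont=1 payload=0x24=36: acc |= 36<<0 -> acc=36 shift=7
  byte[1]=0xF5 cont=1 payload=0x75=117: acc |= 117<<7 -> acc=15012 shift=14
  byte[2]=0x94 cont=1 payload=0x14=20: acc |= 20<<14 -> acc=342692 shift=21
  byte[3]=0x70 cont=0 payload=0x70=112: acc |= 112<<21 -> acc=235223716 shift=28 [end]
Varint 1: bytes[0:4] = A4 F5 94 70 -> value 235223716 (4 byte(s))
  byte[4]=0x0C cont=0 payload=0x0C=12: acc |= 12<<0 -> acc=12 shift=7 [end]
Varint 2: bytes[4:5] = 0C -> value 12 (1 byte(s))
  byte[5]=0xEF cont=1 payload=0x6F=111: acc |= 111<<0 -> acc=111 shift=7
  byte[6]=0xB0 cont=1 payload=0x30=48: acc |= 48<<7 -> acc=6255 shift=14
  byte[7]=0x22 cont=0 payload=0x22=34: acc |= 34<<14 -> acc=563311 shift=21 [end]
Varint 3: bytes[5:8] = EF B0 22 -> value 563311 (3 byte(s))
  byte[8]=0x05 cont=0 payload=0x05=5: acc |= 5<<0 -> acc=5 shift=7 [end]
Varint 4: bytes[8:9] = 05 -> value 5 (1 byte(s))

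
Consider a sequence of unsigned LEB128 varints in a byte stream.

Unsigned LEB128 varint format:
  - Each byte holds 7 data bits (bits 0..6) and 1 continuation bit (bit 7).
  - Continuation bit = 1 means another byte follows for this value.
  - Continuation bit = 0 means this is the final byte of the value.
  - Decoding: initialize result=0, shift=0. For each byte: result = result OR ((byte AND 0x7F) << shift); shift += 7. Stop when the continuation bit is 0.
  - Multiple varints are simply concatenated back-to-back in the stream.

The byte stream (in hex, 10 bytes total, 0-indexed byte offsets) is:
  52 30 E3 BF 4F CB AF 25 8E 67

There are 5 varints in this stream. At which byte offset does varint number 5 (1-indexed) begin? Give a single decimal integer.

Answer: 8

Derivation:
  byte[0]=0x52 cont=0 payload=0x52=82: acc |= 82<<0 -> acc=82 shift=7 [end]
Varint 1: bytes[0:1] = 52 -> value 82 (1 byte(s))
  byte[1]=0x30 cont=0 payload=0x30=48: acc |= 48<<0 -> acc=48 shift=7 [end]
Varint 2: bytes[1:2] = 30 -> value 48 (1 byte(s))
  byte[2]=0xE3 cont=1 payload=0x63=99: acc |= 99<<0 -> acc=99 shift=7
  byte[3]=0xBF cont=1 payload=0x3F=63: acc |= 63<<7 -> acc=8163 shift=14
  byte[4]=0x4F cont=0 payload=0x4F=79: acc |= 79<<14 -> acc=1302499 shift=21 [end]
Varint 3: bytes[2:5] = E3 BF 4F -> value 1302499 (3 byte(s))
  byte[5]=0xCB cont=1 payload=0x4B=75: acc |= 75<<0 -> acc=75 shift=7
  byte[6]=0xAF cont=1 payload=0x2F=47: acc |= 47<<7 -> acc=6091 shift=14
  byte[7]=0x25 cont=0 payload=0x25=37: acc |= 37<<14 -> acc=612299 shift=21 [end]
Varint 4: bytes[5:8] = CB AF 25 -> value 612299 (3 byte(s))
  byte[8]=0x8E cont=1 payload=0x0E=14: acc |= 14<<0 -> acc=14 shift=7
  byte[9]=0x67 cont=0 payload=0x67=103: acc |= 103<<7 -> acc=13198 shift=14 [end]
Varint 5: bytes[8:10] = 8E 67 -> value 13198 (2 byte(s))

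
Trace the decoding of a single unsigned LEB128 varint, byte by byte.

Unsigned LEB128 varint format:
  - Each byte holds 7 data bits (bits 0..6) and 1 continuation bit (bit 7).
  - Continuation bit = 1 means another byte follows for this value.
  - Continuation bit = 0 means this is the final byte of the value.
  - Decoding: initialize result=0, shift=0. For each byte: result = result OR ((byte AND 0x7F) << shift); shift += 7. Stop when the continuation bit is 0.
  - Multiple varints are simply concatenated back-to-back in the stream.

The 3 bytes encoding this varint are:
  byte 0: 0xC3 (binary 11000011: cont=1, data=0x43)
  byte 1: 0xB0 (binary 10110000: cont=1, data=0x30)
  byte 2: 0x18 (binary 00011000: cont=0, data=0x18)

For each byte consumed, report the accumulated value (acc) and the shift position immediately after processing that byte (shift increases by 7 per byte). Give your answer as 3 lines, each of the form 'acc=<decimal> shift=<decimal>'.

Answer: acc=67 shift=7
acc=6211 shift=14
acc=399427 shift=21

Derivation:
byte 0=0xC3: payload=0x43=67, contrib = 67<<0 = 67; acc -> 67, shift -> 7
byte 1=0xB0: payload=0x30=48, contrib = 48<<7 = 6144; acc -> 6211, shift -> 14
byte 2=0x18: payload=0x18=24, contrib = 24<<14 = 393216; acc -> 399427, shift -> 21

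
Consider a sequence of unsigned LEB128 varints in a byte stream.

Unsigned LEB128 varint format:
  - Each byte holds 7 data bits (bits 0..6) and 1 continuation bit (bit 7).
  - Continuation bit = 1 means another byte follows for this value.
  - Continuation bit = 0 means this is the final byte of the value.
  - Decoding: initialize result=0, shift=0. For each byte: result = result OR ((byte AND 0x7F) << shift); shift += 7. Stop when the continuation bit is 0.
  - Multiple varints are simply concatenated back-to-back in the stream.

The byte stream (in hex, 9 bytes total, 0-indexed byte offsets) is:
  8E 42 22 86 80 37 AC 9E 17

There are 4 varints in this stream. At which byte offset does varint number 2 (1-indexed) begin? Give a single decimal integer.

  byte[0]=0x8E cont=1 payload=0x0E=14: acc |= 14<<0 -> acc=14 shift=7
  byte[1]=0x42 cont=0 payload=0x42=66: acc |= 66<<7 -> acc=8462 shift=14 [end]
Varint 1: bytes[0:2] = 8E 42 -> value 8462 (2 byte(s))
  byte[2]=0x22 cont=0 payload=0x22=34: acc |= 34<<0 -> acc=34 shift=7 [end]
Varint 2: bytes[2:3] = 22 -> value 34 (1 byte(s))
  byte[3]=0x86 cont=1 payload=0x06=6: acc |= 6<<0 -> acc=6 shift=7
  byte[4]=0x80 cont=1 payload=0x00=0: acc |= 0<<7 -> acc=6 shift=14
  byte[5]=0x37 cont=0 payload=0x37=55: acc |= 55<<14 -> acc=901126 shift=21 [end]
Varint 3: bytes[3:6] = 86 80 37 -> value 901126 (3 byte(s))
  byte[6]=0xAC cont=1 payload=0x2C=44: acc |= 44<<0 -> acc=44 shift=7
  byte[7]=0x9E cont=1 payload=0x1E=30: acc |= 30<<7 -> acc=3884 shift=14
  byte[8]=0x17 cont=0 payload=0x17=23: acc |= 23<<14 -> acc=380716 shift=21 [end]
Varint 4: bytes[6:9] = AC 9E 17 -> value 380716 (3 byte(s))

Answer: 2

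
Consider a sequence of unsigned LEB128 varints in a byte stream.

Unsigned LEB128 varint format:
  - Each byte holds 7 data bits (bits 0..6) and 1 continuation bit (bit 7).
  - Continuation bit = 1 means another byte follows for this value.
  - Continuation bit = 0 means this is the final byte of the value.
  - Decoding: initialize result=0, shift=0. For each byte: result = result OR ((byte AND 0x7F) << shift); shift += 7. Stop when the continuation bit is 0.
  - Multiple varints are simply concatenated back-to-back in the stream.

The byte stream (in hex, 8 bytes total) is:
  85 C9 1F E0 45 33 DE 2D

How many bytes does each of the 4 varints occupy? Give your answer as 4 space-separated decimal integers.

Answer: 3 2 1 2

Derivation:
  byte[0]=0x85 cont=1 payload=0x05=5: acc |= 5<<0 -> acc=5 shift=7
  byte[1]=0xC9 cont=1 payload=0x49=73: acc |= 73<<7 -> acc=9349 shift=14
  byte[2]=0x1F cont=0 payload=0x1F=31: acc |= 31<<14 -> acc=517253 shift=21 [end]
Varint 1: bytes[0:3] = 85 C9 1F -> value 517253 (3 byte(s))
  byte[3]=0xE0 cont=1 payload=0x60=96: acc |= 96<<0 -> acc=96 shift=7
  byte[4]=0x45 cont=0 payload=0x45=69: acc |= 69<<7 -> acc=8928 shift=14 [end]
Varint 2: bytes[3:5] = E0 45 -> value 8928 (2 byte(s))
  byte[5]=0x33 cont=0 payload=0x33=51: acc |= 51<<0 -> acc=51 shift=7 [end]
Varint 3: bytes[5:6] = 33 -> value 51 (1 byte(s))
  byte[6]=0xDE cont=1 payload=0x5E=94: acc |= 94<<0 -> acc=94 shift=7
  byte[7]=0x2D cont=0 payload=0x2D=45: acc |= 45<<7 -> acc=5854 shift=14 [end]
Varint 4: bytes[6:8] = DE 2D -> value 5854 (2 byte(s))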